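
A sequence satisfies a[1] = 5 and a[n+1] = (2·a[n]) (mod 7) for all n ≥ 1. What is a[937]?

Listing terms: a[1] = 5; a[2] = 3; a[3] = 6; a[4] = 5.
Since a[4] = a[1] = 5, the sequence is periodic with period 3.
(937 - 1) mod 3 = 0, so a[937] = a[1] = 5.

5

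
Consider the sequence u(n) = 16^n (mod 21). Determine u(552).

1

Computing terms: u(0) = 1, u(1) = 16, u(2) = 4, u(3) = 1.
Since u(3) = u(0) = 1, the sequence is periodic with period 3.
So u(552) = u(0 + ((552-0) mod 3)) = u(0) = 1.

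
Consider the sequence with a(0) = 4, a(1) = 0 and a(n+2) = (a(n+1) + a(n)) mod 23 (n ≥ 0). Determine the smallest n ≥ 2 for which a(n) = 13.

11

Computing terms: a(0) = 4,  a(1) = 0,  a(2) = 4,  a(3) = 4,  a(4) = 8,  a(5) = 12,  a(6) = 20,  a(7) = 9,  a(8) = 6,  a(9) = 15,  a(10) = 21,  a(11) = 13,  a(12) = 11,  a(13) = 1,  a(14) = 12,  a(15) = 13,  a(16) = 2,  a(17) = 15,  a(18) = 17,  a(19) = 9,  a(20) = 3,  a(21) = 12,  a(22) = 15,  a(23) = 4,  a(24) = 19,  a(25) = 0,  a(26) = 19,  a(27) = 19,  a(28) = 15,  a(29) = 11,  a(30) = 3,  a(31) = 14,  a(32) = 17,  a(33) = 8,  a(34) = 2,  a(35) = 10,  a(36) = 12,  a(37) = 22,  a(38) = 11,  a(39) = 10,  a(40) = 21,  a(41) = 8,  a(42) = 6,  a(43) = 14,  a(44) = 20,  a(45) = 11,  a(46) = 8,  a(47) = 19,  a(48) = 4,  a(49) = 0.
The sequence repeats with period 48.
The value 13 first appears (with n ≥ 2) at a(11).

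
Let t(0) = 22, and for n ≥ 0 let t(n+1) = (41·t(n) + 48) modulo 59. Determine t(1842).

We have t(0) = 22; t(1) = 6; t(2) = 58; t(3) = 7; t(4) = 40; t(5) = 36; t(6) = 49; t(7) = 51; t(8) = 15; t(9) = 14; t(10) = 32; t(11) = 3; t(12) = 53; t(13) = 38; t(14) = 13; t(15) = 50; t(16) = 33; t(17) = 44; t(18) = 23; t(19) = 47; t(20) = 28; t(21) = 16; t(22) = 55; t(23) = 2; t(24) = 12; t(25) = 9; t(26) = 4; t(27) = 35; t(28) = 8; t(29) = 22.
Since t(29) = t(0) = 22, the sequence is periodic with period 29.
(1842 - 0) mod 29 = 15, so t(1842) = t(15) = 50.

50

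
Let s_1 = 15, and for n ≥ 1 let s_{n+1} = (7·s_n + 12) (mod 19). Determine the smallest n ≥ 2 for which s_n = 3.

We have s_1 = 15; s_2 = 3; s_3 = 14; s_4 = 15.
Since s_4 = s_1 = 15, the sequence is periodic with period 3.
The value 3 first appears (with n ≥ 2) at s_2.

2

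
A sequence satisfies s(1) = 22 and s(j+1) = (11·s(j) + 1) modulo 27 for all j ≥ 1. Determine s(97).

s(1) = 22, s(2) = 0, s(3) = 1, s(4) = 12, s(5) = 25, s(6) = 6, s(7) = 13, s(8) = 9, s(9) = 19, s(10) = 21, s(11) = 16, s(12) = 15, s(13) = 4, s(14) = 18, s(15) = 10, s(16) = 3, s(17) = 7, s(18) = 24, s(19) = 22.
Since s(19) = s(1) = 22, the sequence is periodic with period 18.
So s(97) = s(1 + ((97-1) mod 18)) = s(7) = 13.

13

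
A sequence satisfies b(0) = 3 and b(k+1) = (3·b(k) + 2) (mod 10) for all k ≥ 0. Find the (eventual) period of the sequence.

Listing terms: b(0) = 3,  b(1) = 1,  b(2) = 5,  b(3) = 7,  b(4) = 3.
The sequence repeats with period 4.

4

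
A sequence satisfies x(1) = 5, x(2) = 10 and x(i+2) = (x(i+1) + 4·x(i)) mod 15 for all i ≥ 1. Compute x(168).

We have x(1) = 5; x(2) = 10; x(3) = 0; x(4) = 10; x(5) = 10; x(6) = 5; x(7) = 0; x(8) = 5; x(9) = 5; x(10) = 10.
Since (x(9), x(10)) = (x(1), x(2)) = (5, 10) (two consecutive terms determine the rest), the sequence is periodic with period 8.
(168 - 1) mod 8 = 7, so x(168) = x(8) = 5.

5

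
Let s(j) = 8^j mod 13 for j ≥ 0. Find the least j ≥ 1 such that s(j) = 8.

1

s(0) = 1; s(1) = 8; s(2) = 12; s(3) = 5; s(4) = 1.
The sequence repeats with period 4.
The value 8 first appears (with j ≥ 1) at s(1).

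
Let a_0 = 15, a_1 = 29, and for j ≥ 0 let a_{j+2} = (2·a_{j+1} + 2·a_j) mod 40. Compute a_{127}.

32

a_0 = 15,  a_1 = 29,  a_2 = 8,  a_3 = 34,  a_4 = 4,  a_5 = 36,  a_6 = 0,  a_7 = 32,  a_8 = 24,  a_9 = 32,  a_{10} = 32,  a_{11} = 8,  a_{12} = 0,  a_{13} = 16,  a_{14} = 32,  a_{15} = 16,  a_{16} = 16,  a_{17} = 24,  a_{18} = 0,  a_{19} = 8,  a_{20} = 16,  a_{21} = 8,  a_{22} = 8,  a_{23} = 32,  a_{24} = 0,  a_{25} = 24,  a_{26} = 8,  a_{27} = 24,  a_{28} = 24,  a_{29} = 16,  a_{30} = 0,  a_{31} = 32.
Since (a_{30}, a_{31}) = (a_6, a_7) = (0, 32) (two consecutive terms determine the rest), the sequence is eventually periodic: after a pre-period of length 6 it cycles with period 24.
For j ≥ 6, a_j depends only on (j - 6) mod 24. (127 - 6) mod 24 = 1, so a_{127} = a_7 = 32.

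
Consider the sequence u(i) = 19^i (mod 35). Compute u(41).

24

u(1) = 19, u(2) = 11, u(3) = 34, u(4) = 16, u(5) = 24, u(6) = 1, u(7) = 19.
Since u(7) = u(1) = 19, the sequence is periodic with period 6.
(41 - 1) mod 6 = 4, so u(41) = u(5) = 24.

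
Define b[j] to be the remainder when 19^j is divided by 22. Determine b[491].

19

Listing terms: b[0] = 1,  b[1] = 19,  b[2] = 9,  b[3] = 17,  b[4] = 15,  b[5] = 21,  b[6] = 3,  b[7] = 13,  b[8] = 5,  b[9] = 7,  b[10] = 1.
Since b[10] = b[0] = 1, the sequence is periodic with period 10.
(491 - 0) mod 10 = 1, so b[491] = b[1] = 19.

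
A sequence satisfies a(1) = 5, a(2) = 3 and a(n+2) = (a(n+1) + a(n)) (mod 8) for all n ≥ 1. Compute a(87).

a(1) = 5, a(2) = 3, a(3) = 0, a(4) = 3, a(5) = 3, a(6) = 6, a(7) = 1, a(8) = 7, a(9) = 0, a(10) = 7, a(11) = 7, a(12) = 6, a(13) = 5, a(14) = 3.
Since (a(13), a(14)) = (a(1), a(2)) = (5, 3) (two consecutive terms determine the rest), the sequence is periodic with period 12.
So a(87) = a(1 + ((87-1) mod 12)) = a(3) = 0.

0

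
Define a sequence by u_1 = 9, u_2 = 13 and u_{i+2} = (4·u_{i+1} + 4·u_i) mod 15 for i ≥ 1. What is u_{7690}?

4

We have u_1 = 9,  u_2 = 13,  u_3 = 13,  u_4 = 14,  u_5 = 3,  u_6 = 8,  u_7 = 14,  u_8 = 13,  u_9 = 3,  u_{10} = 4,  u_{11} = 13,  u_{12} = 8,  u_{13} = 9,  u_{14} = 8,  u_{15} = 8,  u_{16} = 4,  u_{17} = 3,  u_{18} = 13,  u_{19} = 4,  u_{20} = 8,  u_{21} = 3,  u_{22} = 14,  u_{23} = 8,  u_{24} = 13,  u_{25} = 9,  u_{26} = 13.
The sequence repeats with period 24.
(7690 - 1) mod 24 = 9, so u_{7690} = u_{10} = 4.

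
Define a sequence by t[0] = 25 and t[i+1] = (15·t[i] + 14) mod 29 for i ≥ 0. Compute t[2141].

Listing terms: t[0] = 25; t[1] = 12; t[2] = 20; t[3] = 24; t[4] = 26; t[5] = 27; t[6] = 13; t[7] = 6; t[8] = 17; t[9] = 8; t[10] = 18; t[11] = 23; t[12] = 11; t[13] = 5; t[14] = 2; t[15] = 15; t[16] = 7; t[17] = 3; t[18] = 1; t[19] = 0; t[20] = 14; t[21] = 21; t[22] = 10; t[23] = 19; t[24] = 9; t[25] = 4; t[26] = 16; t[27] = 22; t[28] = 25.
Since t[28] = t[0] = 25, the sequence is periodic with period 28.
(2141 - 0) mod 28 = 13, so t[2141] = t[13] = 5.

5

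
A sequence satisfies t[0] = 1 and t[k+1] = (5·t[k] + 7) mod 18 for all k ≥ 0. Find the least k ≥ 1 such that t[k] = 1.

Computing terms: t[0] = 1,  t[1] = 12,  t[2] = 13,  t[3] = 0,  t[4] = 7,  t[5] = 6,  t[6] = 1.
The sequence repeats with period 6.
The value 1 next appears (with k ≥ 1) at t[6].

6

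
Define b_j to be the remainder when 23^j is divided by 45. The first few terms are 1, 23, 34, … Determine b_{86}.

Listing terms: b_0 = 1,  b_1 = 23,  b_2 = 34,  b_3 = 17,  b_4 = 31,  b_5 = 38,  b_6 = 19,  b_7 = 32,  b_8 = 16,  b_9 = 8,  b_{10} = 4,  b_{11} = 2,  b_{12} = 1.
The sequence repeats with period 12.
So b_{86} = b_{0 + ((86-0) mod 12)} = b_2 = 34.

34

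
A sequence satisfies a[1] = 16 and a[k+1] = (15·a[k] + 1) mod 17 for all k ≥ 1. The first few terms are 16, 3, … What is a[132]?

Computing terms: a[1] = 16; a[2] = 3; a[3] = 12; a[4] = 11; a[5] = 13; a[6] = 9; a[7] = 0; a[8] = 1; a[9] = 16.
The sequence repeats with period 8.
(132 - 1) mod 8 = 3, so a[132] = a[4] = 11.

11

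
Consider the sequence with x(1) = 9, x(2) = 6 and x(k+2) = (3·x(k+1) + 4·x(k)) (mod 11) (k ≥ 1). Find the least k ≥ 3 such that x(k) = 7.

7

x(1) = 9; x(2) = 6; x(3) = 10; x(4) = 10; x(5) = 4; x(6) = 8; x(7) = 7; x(8) = 9; x(9) = 0; x(10) = 3; x(11) = 9; x(12) = 6.
Since (x(11), x(12)) = (x(1), x(2)) = (9, 6) (two consecutive terms determine the rest), the sequence is periodic with period 10.
The value 7 first appears (with k ≥ 3) at x(7).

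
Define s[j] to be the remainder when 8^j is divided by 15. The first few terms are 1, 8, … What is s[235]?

s[0] = 1, s[1] = 8, s[2] = 4, s[3] = 2, s[4] = 1.
The sequence repeats with period 4.
So s[235] = s[0 + ((235-0) mod 4)] = s[3] = 2.

2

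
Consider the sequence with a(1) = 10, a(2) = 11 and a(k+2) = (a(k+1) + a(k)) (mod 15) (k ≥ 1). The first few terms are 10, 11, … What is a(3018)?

Computing terms: a(1) = 10, a(2) = 11, a(3) = 6, a(4) = 2, a(5) = 8, a(6) = 10, a(7) = 3, a(8) = 13, a(9) = 1, a(10) = 14, a(11) = 0, a(12) = 14, a(13) = 14, a(14) = 13, a(15) = 12, a(16) = 10, a(17) = 7, a(18) = 2, a(19) = 9, a(20) = 11, a(21) = 5, a(22) = 1, a(23) = 6, a(24) = 7, a(25) = 13, a(26) = 5, a(27) = 3, a(28) = 8, a(29) = 11, a(30) = 4, a(31) = 0, a(32) = 4, a(33) = 4, a(34) = 8, a(35) = 12, a(36) = 5, a(37) = 2, a(38) = 7, a(39) = 9, a(40) = 1, a(41) = 10, a(42) = 11.
Since (a(41), a(42)) = (a(1), a(2)) = (10, 11) (two consecutive terms determine the rest), the sequence is periodic with period 40.
So a(3018) = a(1 + ((3018-1) mod 40)) = a(18) = 2.

2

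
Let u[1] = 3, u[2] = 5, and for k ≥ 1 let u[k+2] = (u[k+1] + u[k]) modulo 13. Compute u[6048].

u[1] = 3, u[2] = 5, u[3] = 8, u[4] = 0, u[5] = 8, u[6] = 8, u[7] = 3, u[8] = 11, u[9] = 1, u[10] = 12, u[11] = 0, u[12] = 12, u[13] = 12, u[14] = 11, u[15] = 10, u[16] = 8, u[17] = 5, u[18] = 0, u[19] = 5, u[20] = 5, u[21] = 10, u[22] = 2, u[23] = 12, u[24] = 1, u[25] = 0, u[26] = 1, u[27] = 1, u[28] = 2, u[29] = 3, u[30] = 5.
Since (u[29], u[30]) = (u[1], u[2]) = (3, 5) (two consecutive terms determine the rest), the sequence is periodic with period 28.
So u[6048] = u[1 + ((6048-1) mod 28)] = u[28] = 2.

2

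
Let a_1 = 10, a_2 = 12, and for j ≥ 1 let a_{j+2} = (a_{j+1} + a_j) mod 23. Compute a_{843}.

1

a_1 = 10,  a_2 = 12,  a_3 = 22,  a_4 = 11,  a_5 = 10,  a_6 = 21,  a_7 = 8,  a_8 = 6,  a_9 = 14,  a_{10} = 20,  a_{11} = 11,  a_{12} = 8,  a_{13} = 19,  a_{14} = 4,  a_{15} = 0,  a_{16} = 4,  a_{17} = 4,  a_{18} = 8,  a_{19} = 12,  a_{20} = 20,  a_{21} = 9,  a_{22} = 6,  a_{23} = 15,  a_{24} = 21,  a_{25} = 13,  a_{26} = 11,  a_{27} = 1,  a_{28} = 12,  a_{29} = 13,  a_{30} = 2,  a_{31} = 15,  a_{32} = 17,  a_{33} = 9,  a_{34} = 3,  a_{35} = 12,  a_{36} = 15,  a_{37} = 4,  a_{38} = 19,  a_{39} = 0,  a_{40} = 19,  a_{41} = 19,  a_{42} = 15,  a_{43} = 11,  a_{44} = 3,  a_{45} = 14,  a_{46} = 17,  a_{47} = 8,  a_{48} = 2,  a_{49} = 10,  a_{50} = 12.
The sequence repeats with period 48.
(843 - 1) mod 48 = 26, so a_{843} = a_{27} = 1.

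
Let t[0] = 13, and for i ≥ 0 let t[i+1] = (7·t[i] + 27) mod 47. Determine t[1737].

11

Listing terms: t[0] = 13,  t[1] = 24,  t[2] = 7,  t[3] = 29,  t[4] = 42,  t[5] = 39,  t[6] = 18,  t[7] = 12,  t[8] = 17,  t[9] = 5,  t[10] = 15,  t[11] = 38,  t[12] = 11,  t[13] = 10,  t[14] = 3,  t[15] = 1,  t[16] = 34,  t[17] = 30,  t[18] = 2,  t[19] = 41,  t[20] = 32,  t[21] = 16,  t[22] = 45,  t[23] = 13.
Since t[23] = t[0] = 13, the sequence is periodic with period 23.
(1737 - 0) mod 23 = 12, so t[1737] = t[12] = 11.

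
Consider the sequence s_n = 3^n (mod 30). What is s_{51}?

Computing terms: s_0 = 1; s_1 = 3; s_2 = 9; s_3 = 27; s_4 = 21; s_5 = 3.
Since s_5 = s_1 = 3, the sequence is eventually periodic: after a pre-period of length 1 it cycles with period 4.
For n ≥ 1, s_n depends only on (n - 1) mod 4. (51 - 1) mod 4 = 2, so s_{51} = s_3 = 27.

27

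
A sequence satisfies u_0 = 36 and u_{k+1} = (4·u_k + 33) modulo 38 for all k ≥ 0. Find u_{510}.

31

u_0 = 36, u_1 = 25, u_2 = 19, u_3 = 33, u_4 = 13, u_5 = 9, u_6 = 31, u_7 = 5, u_8 = 15, u_9 = 17, u_{10} = 25.
Since u_{10} = u_1 = 25, the sequence is eventually periodic: after a pre-period of length 1 it cycles with period 9.
For k ≥ 1, u_k depends only on (k - 1) mod 9. (510 - 1) mod 9 = 5, so u_{510} = u_6 = 31.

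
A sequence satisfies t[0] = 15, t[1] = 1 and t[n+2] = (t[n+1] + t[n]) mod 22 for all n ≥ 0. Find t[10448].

18

t[0] = 15,  t[1] = 1,  t[2] = 16,  t[3] = 17,  t[4] = 11,  t[5] = 6,  t[6] = 17,  t[7] = 1,  t[8] = 18,  t[9] = 19,  t[10] = 15,  t[11] = 12,  t[12] = 5,  t[13] = 17,  t[14] = 0,  t[15] = 17,  t[16] = 17,  t[17] = 12,  t[18] = 7,  t[19] = 19,  t[20] = 4,  t[21] = 1,  t[22] = 5,  t[23] = 6,  t[24] = 11,  t[25] = 17,  t[26] = 6,  t[27] = 1,  t[28] = 7,  t[29] = 8,  t[30] = 15,  t[31] = 1.
The sequence repeats with period 30.
(10448 - 0) mod 30 = 8, so t[10448] = t[8] = 18.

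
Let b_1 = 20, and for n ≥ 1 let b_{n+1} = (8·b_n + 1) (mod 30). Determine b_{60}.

Computing terms: b_1 = 20; b_2 = 11; b_3 = 29; b_4 = 23; b_5 = 5; b_6 = 11.
Since b_6 = b_2 = 11, the sequence is eventually periodic: after a pre-period of length 1 it cycles with period 4.
For n ≥ 2, b_n depends only on (n - 2) mod 4. (60 - 2) mod 4 = 2, so b_{60} = b_4 = 23.

23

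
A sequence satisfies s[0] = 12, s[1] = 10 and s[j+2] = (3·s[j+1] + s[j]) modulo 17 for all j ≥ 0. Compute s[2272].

Computing terms: s[0] = 12, s[1] = 10, s[2] = 8, s[3] = 0, s[4] = 8, s[5] = 7, s[6] = 12, s[7] = 9, s[8] = 5, s[9] = 7, s[10] = 9, s[11] = 0, s[12] = 9, s[13] = 10, s[14] = 5, s[15] = 8, s[16] = 12, s[17] = 10.
Since (s[16], s[17]) = (s[0], s[1]) = (12, 10) (two consecutive terms determine the rest), the sequence is periodic with period 16.
(2272 - 0) mod 16 = 0, so s[2272] = s[0] = 12.

12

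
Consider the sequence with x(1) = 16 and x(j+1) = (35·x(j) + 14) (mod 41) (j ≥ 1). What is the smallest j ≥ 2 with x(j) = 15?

7

Computing terms: x(1) = 16, x(2) = 0, x(3) = 14, x(4) = 12, x(5) = 24, x(6) = 34, x(7) = 15, x(8) = 6, x(9) = 19, x(10) = 23, x(11) = 40, x(12) = 20, x(13) = 17, x(14) = 35, x(15) = 9, x(16) = 1, x(17) = 8, x(18) = 7, x(19) = 13, x(20) = 18, x(21) = 29, x(22) = 4, x(23) = 31, x(24) = 33, x(25) = 21, x(26) = 11, x(27) = 30, x(28) = 39, x(29) = 26, x(30) = 22, x(31) = 5, x(32) = 25, x(33) = 28, x(34) = 10, x(35) = 36, x(36) = 3, x(37) = 37, x(38) = 38, x(39) = 32, x(40) = 27, x(41) = 16.
The sequence repeats with period 40.
The value 15 first appears (with j ≥ 2) at x(7).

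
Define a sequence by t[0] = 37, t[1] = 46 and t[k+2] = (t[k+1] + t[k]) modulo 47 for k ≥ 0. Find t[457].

t[0] = 37; t[1] = 46; t[2] = 36; t[3] = 35; t[4] = 24; t[5] = 12; t[6] = 36; t[7] = 1; t[8] = 37; t[9] = 38; t[10] = 28; t[11] = 19; t[12] = 0; t[13] = 19; t[14] = 19; t[15] = 38; t[16] = 10; t[17] = 1; t[18] = 11; t[19] = 12; t[20] = 23; t[21] = 35; t[22] = 11; t[23] = 46; t[24] = 10; t[25] = 9; t[26] = 19; t[27] = 28; t[28] = 0; t[29] = 28; t[30] = 28; t[31] = 9; t[32] = 37; t[33] = 46.
The sequence repeats with period 32.
(457 - 0) mod 32 = 9, so t[457] = t[9] = 38.

38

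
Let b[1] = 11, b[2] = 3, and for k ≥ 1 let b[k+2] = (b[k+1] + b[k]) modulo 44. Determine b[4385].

Listing terms: b[1] = 11; b[2] = 3; b[3] = 14; b[4] = 17; b[5] = 31; b[6] = 4; b[7] = 35; b[8] = 39; b[9] = 30; b[10] = 25; b[11] = 11; b[12] = 36; b[13] = 3; b[14] = 39; b[15] = 42; b[16] = 37; b[17] = 35; b[18] = 28; b[19] = 19; b[20] = 3; b[21] = 22; b[22] = 25; b[23] = 3; b[24] = 28; b[25] = 31; b[26] = 15; b[27] = 2; b[28] = 17; b[29] = 19; b[30] = 36; b[31] = 11; b[32] = 3.
Since (b[31], b[32]) = (b[1], b[2]) = (11, 3) (two consecutive terms determine the rest), the sequence is periodic with period 30.
So b[4385] = b[1 + ((4385-1) mod 30)] = b[5] = 31.

31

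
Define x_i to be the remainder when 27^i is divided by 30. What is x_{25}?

We have x_0 = 1,  x_1 = 27,  x_2 = 9,  x_3 = 3,  x_4 = 21,  x_5 = 27.
Since x_5 = x_1 = 27, the sequence is eventually periodic: after a pre-period of length 1 it cycles with period 4.
For i ≥ 1, x_i depends only on (i - 1) mod 4. (25 - 1) mod 4 = 0, so x_{25} = x_1 = 27.

27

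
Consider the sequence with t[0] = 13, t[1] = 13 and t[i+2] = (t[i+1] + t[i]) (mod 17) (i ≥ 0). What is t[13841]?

Listing terms: t[0] = 13, t[1] = 13, t[2] = 9, t[3] = 5, t[4] = 14, t[5] = 2, t[6] = 16, t[7] = 1, t[8] = 0, t[9] = 1, t[10] = 1, t[11] = 2, t[12] = 3, t[13] = 5, t[14] = 8, t[15] = 13, t[16] = 4, t[17] = 0, t[18] = 4, t[19] = 4, t[20] = 8, t[21] = 12, t[22] = 3, t[23] = 15, t[24] = 1, t[25] = 16, t[26] = 0, t[27] = 16, t[28] = 16, t[29] = 15, t[30] = 14, t[31] = 12, t[32] = 9, t[33] = 4, t[34] = 13, t[35] = 0, t[36] = 13, t[37] = 13.
Since (t[36], t[37]) = (t[0], t[1]) = (13, 13) (two consecutive terms determine the rest), the sequence is periodic with period 36.
(13841 - 0) mod 36 = 17, so t[13841] = t[17] = 0.

0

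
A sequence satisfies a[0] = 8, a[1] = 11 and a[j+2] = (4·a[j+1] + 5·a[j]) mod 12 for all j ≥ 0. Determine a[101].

We have a[0] = 8, a[1] = 11, a[2] = 0, a[3] = 7, a[4] = 4, a[5] = 3, a[6] = 8, a[7] = 11.
Since (a[6], a[7]) = (a[0], a[1]) = (8, 11) (two consecutive terms determine the rest), the sequence is periodic with period 6.
So a[101] = a[0 + ((101-0) mod 6)] = a[5] = 3.

3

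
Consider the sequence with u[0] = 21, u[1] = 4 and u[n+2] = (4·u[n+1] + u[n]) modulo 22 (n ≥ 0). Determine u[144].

Listing terms: u[0] = 21, u[1] = 4, u[2] = 15, u[3] = 20, u[4] = 7, u[5] = 4, u[6] = 1, u[7] = 8, u[8] = 11, u[9] = 8, u[10] = 21, u[11] = 4.
The sequence repeats with period 10.
(144 - 0) mod 10 = 4, so u[144] = u[4] = 7.

7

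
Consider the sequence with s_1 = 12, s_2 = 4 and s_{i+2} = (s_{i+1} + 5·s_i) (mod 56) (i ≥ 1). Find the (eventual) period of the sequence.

21

Computing terms: s_1 = 12, s_2 = 4, s_3 = 8, s_4 = 28, s_5 = 12, s_6 = 40, s_7 = 44, s_8 = 20, s_9 = 16, s_{10} = 4, s_{11} = 28, s_{12} = 48, s_{13} = 20, s_{14} = 36, s_{15} = 24, s_{16} = 36, s_{17} = 44, s_{18} = 0, s_{19} = 52, s_{20} = 52, s_{21} = 32, s_{22} = 12, s_{23} = 4.
Since (s_{22}, s_{23}) = (s_1, s_2) = (12, 4) (two consecutive terms determine the rest), the sequence is periodic with period 21.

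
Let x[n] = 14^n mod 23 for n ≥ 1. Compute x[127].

20

x[1] = 14,  x[2] = 12,  x[3] = 7,  x[4] = 6,  x[5] = 15,  x[6] = 3,  x[7] = 19,  x[8] = 13,  x[9] = 21,  x[10] = 18,  x[11] = 22,  x[12] = 9,  x[13] = 11,  x[14] = 16,  x[15] = 17,  x[16] = 8,  x[17] = 20,  x[18] = 4,  x[19] = 10,  x[20] = 2,  x[21] = 5,  x[22] = 1,  x[23] = 14.
Since x[23] = x[1] = 14, the sequence is periodic with period 22.
So x[127] = x[1 + ((127-1) mod 22)] = x[17] = 20.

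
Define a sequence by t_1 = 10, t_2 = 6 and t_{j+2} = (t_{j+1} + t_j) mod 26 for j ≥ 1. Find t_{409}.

10

Listing terms: t_1 = 10; t_2 = 6; t_3 = 16; t_4 = 22; t_5 = 12; t_6 = 8; t_7 = 20; t_8 = 2; t_9 = 22; t_{10} = 24; t_{11} = 20; t_{12} = 18; t_{13} = 12; t_{14} = 4; t_{15} = 16; t_{16} = 20; t_{17} = 10; t_{18} = 4; t_{19} = 14; t_{20} = 18; t_{21} = 6; t_{22} = 24; t_{23} = 4; t_{24} = 2; t_{25} = 6; t_{26} = 8; t_{27} = 14; t_{28} = 22; t_{29} = 10; t_{30} = 6.
The sequence repeats with period 28.
(409 - 1) mod 28 = 16, so t_{409} = t_{17} = 10.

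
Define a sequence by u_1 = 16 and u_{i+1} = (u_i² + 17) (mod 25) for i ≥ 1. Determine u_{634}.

23

We have u_1 = 16, u_2 = 23, u_3 = 21, u_4 = 8, u_5 = 6, u_6 = 3, u_7 = 1, u_8 = 18, u_9 = 16.
The sequence repeats with period 8.
So u_{634} = u_{1 + ((634-1) mod 8)} = u_2 = 23.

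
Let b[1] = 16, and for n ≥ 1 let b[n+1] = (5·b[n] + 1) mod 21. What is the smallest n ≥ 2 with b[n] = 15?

Computing terms: b[1] = 16,  b[2] = 18,  b[3] = 7,  b[4] = 15,  b[5] = 13,  b[6] = 3,  b[7] = 16.
Since b[7] = b[1] = 16, the sequence is periodic with period 6.
The value 15 first appears (with n ≥ 2) at b[4].

4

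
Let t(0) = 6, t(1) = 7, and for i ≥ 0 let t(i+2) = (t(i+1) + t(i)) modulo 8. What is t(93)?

4

Computing terms: t(0) = 6,  t(1) = 7,  t(2) = 5,  t(3) = 4,  t(4) = 1,  t(5) = 5,  t(6) = 6,  t(7) = 3,  t(8) = 1,  t(9) = 4,  t(10) = 5,  t(11) = 1,  t(12) = 6,  t(13) = 7.
The sequence repeats with period 12.
So t(93) = t(0 + ((93-0) mod 12)) = t(9) = 4.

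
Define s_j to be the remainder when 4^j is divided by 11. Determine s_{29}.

3

s_0 = 1; s_1 = 4; s_2 = 5; s_3 = 9; s_4 = 3; s_5 = 1.
The sequence repeats with period 5.
(29 - 0) mod 5 = 4, so s_{29} = s_4 = 3.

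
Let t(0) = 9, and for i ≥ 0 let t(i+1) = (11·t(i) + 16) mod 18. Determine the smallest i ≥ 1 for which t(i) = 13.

Computing terms: t(0) = 9,  t(1) = 7,  t(2) = 3,  t(3) = 13,  t(4) = 15,  t(5) = 1,  t(6) = 9.
Since t(6) = t(0) = 9, the sequence is periodic with period 6.
The value 13 first appears (with i ≥ 1) at t(3).

3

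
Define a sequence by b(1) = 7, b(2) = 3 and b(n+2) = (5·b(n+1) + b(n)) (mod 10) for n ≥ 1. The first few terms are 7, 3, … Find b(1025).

7

Listing terms: b(1) = 7; b(2) = 3; b(3) = 2; b(4) = 3; b(5) = 7; b(6) = 8; b(7) = 7; b(8) = 3.
Since (b(7), b(8)) = (b(1), b(2)) = (7, 3) (two consecutive terms determine the rest), the sequence is periodic with period 6.
So b(1025) = b(1 + ((1025-1) mod 6)) = b(5) = 7.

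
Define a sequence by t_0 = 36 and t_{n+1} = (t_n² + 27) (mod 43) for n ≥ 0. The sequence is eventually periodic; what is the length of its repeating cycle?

Computing terms: t_0 = 36; t_1 = 33; t_2 = 41; t_3 = 31; t_4 = 42; t_5 = 28; t_6 = 37; t_7 = 20; t_8 = 40; t_9 = 36.
Since t_9 = t_0 = 36, the sequence is periodic with period 9.

9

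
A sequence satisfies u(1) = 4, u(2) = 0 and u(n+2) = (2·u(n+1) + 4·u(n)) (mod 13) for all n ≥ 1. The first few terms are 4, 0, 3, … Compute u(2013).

u(1) = 4, u(2) = 0, u(3) = 3, u(4) = 6, u(5) = 11, u(6) = 7, u(7) = 6, u(8) = 1, u(9) = 0, u(10) = 4, u(11) = 8, u(12) = 6, u(13) = 5, u(14) = 8, u(15) = 10, u(16) = 0, u(17) = 1, u(18) = 2, u(19) = 8, u(20) = 11, u(21) = 2, u(22) = 9, u(23) = 0, u(24) = 10, u(25) = 7, u(26) = 2, u(27) = 6, u(28) = 7, u(29) = 12, u(30) = 0, u(31) = 9, u(32) = 5, u(33) = 7, u(34) = 8, u(35) = 5, u(36) = 3, u(37) = 0, u(38) = 12, u(39) = 11, u(40) = 5, u(41) = 2, u(42) = 11, u(43) = 4, u(44) = 0.
Since (u(43), u(44)) = (u(1), u(2)) = (4, 0) (two consecutive terms determine the rest), the sequence is periodic with period 42.
(2013 - 1) mod 42 = 38, so u(2013) = u(39) = 11.

11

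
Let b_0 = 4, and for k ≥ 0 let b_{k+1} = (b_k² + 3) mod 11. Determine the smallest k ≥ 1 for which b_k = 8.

Listing terms: b_0 = 4,  b_1 = 8,  b_2 = 1,  b_3 = 4.
The sequence repeats with period 3.
The value 8 first appears (with k ≥ 1) at b_1.

1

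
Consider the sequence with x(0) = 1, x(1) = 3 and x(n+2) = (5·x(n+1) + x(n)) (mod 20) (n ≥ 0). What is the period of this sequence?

We have x(0) = 1, x(1) = 3, x(2) = 16, x(3) = 3, x(4) = 11, x(5) = 18, x(6) = 1, x(7) = 3.
The sequence repeats with period 6.

6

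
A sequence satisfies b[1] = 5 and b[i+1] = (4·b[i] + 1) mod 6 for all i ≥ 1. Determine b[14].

Listing terms: b[1] = 5,  b[2] = 3,  b[3] = 1,  b[4] = 5.
Since b[4] = b[1] = 5, the sequence is periodic with period 3.
(14 - 1) mod 3 = 1, so b[14] = b[2] = 3.

3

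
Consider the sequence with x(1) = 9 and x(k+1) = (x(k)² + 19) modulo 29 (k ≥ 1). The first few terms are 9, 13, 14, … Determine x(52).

Listing terms: x(1) = 9; x(2) = 13; x(3) = 14; x(4) = 12; x(5) = 18; x(6) = 24; x(7) = 15; x(8) = 12.
Since x(8) = x(4) = 12, the sequence is eventually periodic: after a pre-period of length 3 it cycles with period 4.
For k ≥ 4, x(k) depends only on (k - 4) mod 4. (52 - 4) mod 4 = 0, so x(52) = x(4) = 12.

12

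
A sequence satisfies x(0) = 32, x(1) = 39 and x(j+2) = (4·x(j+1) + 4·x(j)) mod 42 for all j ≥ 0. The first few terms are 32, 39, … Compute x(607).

Computing terms: x(0) = 32; x(1) = 39; x(2) = 32; x(3) = 32; x(4) = 4; x(5) = 18; x(6) = 4; x(7) = 4; x(8) = 32; x(9) = 18; x(10) = 32; x(11) = 32.
Since (x(10), x(11)) = (x(2), x(3)) = (32, 32) (two consecutive terms determine the rest), the sequence is eventually periodic: after a pre-period of length 2 it cycles with period 8.
For j ≥ 2, x(j) depends only on (j - 2) mod 8. (607 - 2) mod 8 = 5, so x(607) = x(7) = 4.

4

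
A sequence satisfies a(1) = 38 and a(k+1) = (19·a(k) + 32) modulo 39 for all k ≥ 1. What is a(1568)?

We have a(1) = 38, a(2) = 13, a(3) = 6, a(4) = 29, a(5) = 37, a(6) = 33, a(7) = 35, a(8) = 34, a(9) = 15, a(10) = 5, a(11) = 10, a(12) = 27, a(13) = 38.
Since a(13) = a(1) = 38, the sequence is periodic with period 12.
(1568 - 1) mod 12 = 7, so a(1568) = a(8) = 34.

34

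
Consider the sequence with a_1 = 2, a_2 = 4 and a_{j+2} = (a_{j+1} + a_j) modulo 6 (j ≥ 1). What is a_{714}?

We have a_1 = 2; a_2 = 4; a_3 = 0; a_4 = 4; a_5 = 4; a_6 = 2; a_7 = 0; a_8 = 2; a_9 = 2; a_{10} = 4.
The sequence repeats with period 8.
(714 - 1) mod 8 = 1, so a_{714} = a_2 = 4.

4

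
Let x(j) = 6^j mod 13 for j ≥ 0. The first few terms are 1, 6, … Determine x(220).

9

We have x(0) = 1; x(1) = 6; x(2) = 10; x(3) = 8; x(4) = 9; x(5) = 2; x(6) = 12; x(7) = 7; x(8) = 3; x(9) = 5; x(10) = 4; x(11) = 11; x(12) = 1.
Since x(12) = x(0) = 1, the sequence is periodic with period 12.
So x(220) = x(0 + ((220-0) mod 12)) = x(4) = 9.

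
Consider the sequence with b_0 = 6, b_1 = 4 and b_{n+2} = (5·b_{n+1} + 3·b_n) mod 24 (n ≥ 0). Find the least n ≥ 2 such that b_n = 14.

2

We have b_0 = 6; b_1 = 4; b_2 = 14; b_3 = 10; b_4 = 20; b_5 = 10; b_6 = 14; b_7 = 4; b_8 = 14.
Since (b_7, b_8) = (b_1, b_2) = (4, 14) (two consecutive terms determine the rest), the sequence is eventually periodic: after a pre-period of length 1 it cycles with period 6.
The value 14 first appears (with n ≥ 2) at b_2.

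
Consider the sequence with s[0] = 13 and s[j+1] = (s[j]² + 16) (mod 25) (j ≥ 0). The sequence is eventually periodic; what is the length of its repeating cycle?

We have s[0] = 13, s[1] = 10, s[2] = 16, s[3] = 22, s[4] = 0, s[5] = 16.
Since s[5] = s[2] = 16, the sequence is eventually periodic: after a pre-period of length 2 it cycles with period 3.

3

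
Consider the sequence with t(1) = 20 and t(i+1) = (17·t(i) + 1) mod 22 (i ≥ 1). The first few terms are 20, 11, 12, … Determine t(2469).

8

Computing terms: t(1) = 20,  t(2) = 11,  t(3) = 12,  t(4) = 7,  t(5) = 10,  t(6) = 17,  t(7) = 4,  t(8) = 3,  t(9) = 8,  t(10) = 5,  t(11) = 20.
The sequence repeats with period 10.
(2469 - 1) mod 10 = 8, so t(2469) = t(9) = 8.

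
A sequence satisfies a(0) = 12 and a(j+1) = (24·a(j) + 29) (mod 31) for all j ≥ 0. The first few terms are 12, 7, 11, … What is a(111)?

Computing terms: a(0) = 12; a(1) = 7; a(2) = 11; a(3) = 14; a(4) = 24; a(5) = 16; a(6) = 10; a(7) = 21; a(8) = 6; a(9) = 18; a(10) = 27; a(11) = 26; a(12) = 2; a(13) = 15; a(14) = 17; a(15) = 3; a(16) = 8; a(17) = 4; a(18) = 1; a(19) = 22; a(20) = 30; a(21) = 5; a(22) = 25; a(23) = 9; a(24) = 28; a(25) = 19; a(26) = 20; a(27) = 13; a(28) = 0; a(29) = 29; a(30) = 12.
The sequence repeats with period 30.
(111 - 0) mod 30 = 21, so a(111) = a(21) = 5.

5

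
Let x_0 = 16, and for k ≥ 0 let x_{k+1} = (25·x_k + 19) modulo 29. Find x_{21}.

16

Listing terms: x_0 = 16,  x_1 = 13,  x_2 = 25,  x_3 = 6,  x_4 = 24,  x_5 = 10,  x_6 = 8,  x_7 = 16.
Since x_7 = x_0 = 16, the sequence is periodic with period 7.
So x_{21} = x_{0 + ((21-0) mod 7)} = x_0 = 16.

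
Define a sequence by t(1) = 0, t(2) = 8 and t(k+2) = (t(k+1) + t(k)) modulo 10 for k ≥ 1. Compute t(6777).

6

Listing terms: t(1) = 0; t(2) = 8; t(3) = 8; t(4) = 6; t(5) = 4; t(6) = 0; t(7) = 4; t(8) = 4; t(9) = 8; t(10) = 2; t(11) = 0; t(12) = 2; t(13) = 2; t(14) = 4; t(15) = 6; t(16) = 0; t(17) = 6; t(18) = 6; t(19) = 2; t(20) = 8; t(21) = 0; t(22) = 8.
The sequence repeats with period 20.
(6777 - 1) mod 20 = 16, so t(6777) = t(17) = 6.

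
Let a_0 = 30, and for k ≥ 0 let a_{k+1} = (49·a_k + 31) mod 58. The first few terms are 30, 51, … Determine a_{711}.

29

a_0 = 30; a_1 = 51; a_2 = 36; a_3 = 55; a_4 = 0; a_5 = 31; a_6 = 42; a_7 = 1; a_8 = 22; a_9 = 7; a_{10} = 26; a_{11} = 29; a_{12} = 2; a_{13} = 13; a_{14} = 30.
Since a_{14} = a_0 = 30, the sequence is periodic with period 14.
(711 - 0) mod 14 = 11, so a_{711} = a_{11} = 29.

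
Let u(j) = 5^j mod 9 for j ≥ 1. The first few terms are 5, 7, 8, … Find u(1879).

Listing terms: u(1) = 5; u(2) = 7; u(3) = 8; u(4) = 4; u(5) = 2; u(6) = 1; u(7) = 5.
Since u(7) = u(1) = 5, the sequence is periodic with period 6.
(1879 - 1) mod 6 = 0, so u(1879) = u(1) = 5.

5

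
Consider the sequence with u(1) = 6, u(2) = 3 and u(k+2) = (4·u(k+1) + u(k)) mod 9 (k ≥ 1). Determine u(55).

0

We have u(1) = 6, u(2) = 3, u(3) = 0, u(4) = 3, u(5) = 3, u(6) = 6, u(7) = 0, u(8) = 6, u(9) = 6, u(10) = 3.
Since (u(9), u(10)) = (u(1), u(2)) = (6, 3) (two consecutive terms determine the rest), the sequence is periodic with period 8.
So u(55) = u(1 + ((55-1) mod 8)) = u(7) = 0.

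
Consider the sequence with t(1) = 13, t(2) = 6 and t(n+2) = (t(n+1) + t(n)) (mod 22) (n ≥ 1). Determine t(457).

Listing terms: t(1) = 13; t(2) = 6; t(3) = 19; t(4) = 3; t(5) = 0; t(6) = 3; t(7) = 3; t(8) = 6; t(9) = 9; t(10) = 15; t(11) = 2; t(12) = 17; t(13) = 19; t(14) = 14; t(15) = 11; t(16) = 3; t(17) = 14; t(18) = 17; t(19) = 9; t(20) = 4; t(21) = 13; t(22) = 17; t(23) = 8; t(24) = 3; t(25) = 11; t(26) = 14; t(27) = 3; t(28) = 17; t(29) = 20; t(30) = 15; t(31) = 13; t(32) = 6.
Since (t(31), t(32)) = (t(1), t(2)) = (13, 6) (two consecutive terms determine the rest), the sequence is periodic with period 30.
So t(457) = t(1 + ((457-1) mod 30)) = t(7) = 3.

3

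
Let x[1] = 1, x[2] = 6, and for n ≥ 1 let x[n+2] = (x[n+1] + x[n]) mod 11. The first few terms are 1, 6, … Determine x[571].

1

x[1] = 1; x[2] = 6; x[3] = 7; x[4] = 2; x[5] = 9; x[6] = 0; x[7] = 9; x[8] = 9; x[9] = 7; x[10] = 5; x[11] = 1; x[12] = 6.
Since (x[11], x[12]) = (x[1], x[2]) = (1, 6) (two consecutive terms determine the rest), the sequence is periodic with period 10.
(571 - 1) mod 10 = 0, so x[571] = x[1] = 1.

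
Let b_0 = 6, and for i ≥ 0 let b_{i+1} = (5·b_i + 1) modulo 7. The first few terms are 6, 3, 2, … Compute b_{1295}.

Listing terms: b_0 = 6, b_1 = 3, b_2 = 2, b_3 = 4, b_4 = 0, b_5 = 1, b_6 = 6.
The sequence repeats with period 6.
So b_{1295} = b_{0 + ((1295-0) mod 6)} = b_5 = 1.

1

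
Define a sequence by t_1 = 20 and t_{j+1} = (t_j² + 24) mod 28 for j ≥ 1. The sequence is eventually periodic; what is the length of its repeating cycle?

We have t_1 = 20,  t_2 = 4,  t_3 = 12,  t_4 = 0,  t_5 = 24,  t_6 = 12.
Since t_6 = t_3 = 12, the sequence is eventually periodic: after a pre-period of length 2 it cycles with period 3.

3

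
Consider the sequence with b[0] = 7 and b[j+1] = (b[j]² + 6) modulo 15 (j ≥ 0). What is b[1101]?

7

b[0] = 7,  b[1] = 10,  b[2] = 1,  b[3] = 7.
The sequence repeats with period 3.
So b[1101] = b[0 + ((1101-0) mod 3)] = b[0] = 7.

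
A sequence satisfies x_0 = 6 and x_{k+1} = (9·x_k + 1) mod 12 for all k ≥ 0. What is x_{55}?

Listing terms: x_0 = 6; x_1 = 7; x_2 = 4; x_3 = 1; x_4 = 10; x_5 = 7.
Since x_5 = x_1 = 7, the sequence is eventually periodic: after a pre-period of length 1 it cycles with period 4.
For k ≥ 1, x_k depends only on (k - 1) mod 4. (55 - 1) mod 4 = 2, so x_{55} = x_3 = 1.

1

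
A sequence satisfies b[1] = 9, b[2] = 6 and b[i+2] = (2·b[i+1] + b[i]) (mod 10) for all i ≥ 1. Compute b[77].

We have b[1] = 9, b[2] = 6, b[3] = 1, b[4] = 8, b[5] = 7, b[6] = 2, b[7] = 1, b[8] = 4, b[9] = 9, b[10] = 2, b[11] = 3, b[12] = 8, b[13] = 9, b[14] = 6.
The sequence repeats with period 12.
(77 - 1) mod 12 = 4, so b[77] = b[5] = 7.

7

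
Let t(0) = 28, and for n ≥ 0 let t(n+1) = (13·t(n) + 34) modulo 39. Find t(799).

8

t(0) = 28,  t(1) = 8,  t(2) = 21,  t(3) = 34,  t(4) = 8.
Since t(4) = t(1) = 8, the sequence is eventually periodic: after a pre-period of length 1 it cycles with period 3.
For n ≥ 1, t(n) depends only on (n - 1) mod 3. (799 - 1) mod 3 = 0, so t(799) = t(1) = 8.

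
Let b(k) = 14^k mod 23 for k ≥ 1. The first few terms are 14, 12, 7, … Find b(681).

Listing terms: b(1) = 14, b(2) = 12, b(3) = 7, b(4) = 6, b(5) = 15, b(6) = 3, b(7) = 19, b(8) = 13, b(9) = 21, b(10) = 18, b(11) = 22, b(12) = 9, b(13) = 11, b(14) = 16, b(15) = 17, b(16) = 8, b(17) = 20, b(18) = 4, b(19) = 10, b(20) = 2, b(21) = 5, b(22) = 1, b(23) = 14.
The sequence repeats with period 22.
(681 - 1) mod 22 = 20, so b(681) = b(21) = 5.

5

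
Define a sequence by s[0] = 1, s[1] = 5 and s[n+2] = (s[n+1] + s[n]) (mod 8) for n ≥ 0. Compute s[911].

Listing terms: s[0] = 1; s[1] = 5; s[2] = 6; s[3] = 3; s[4] = 1; s[5] = 4; s[6] = 5; s[7] = 1; s[8] = 6; s[9] = 7; s[10] = 5; s[11] = 4; s[12] = 1; s[13] = 5.
Since (s[12], s[13]) = (s[0], s[1]) = (1, 5) (two consecutive terms determine the rest), the sequence is periodic with period 12.
(911 - 0) mod 12 = 11, so s[911] = s[11] = 4.

4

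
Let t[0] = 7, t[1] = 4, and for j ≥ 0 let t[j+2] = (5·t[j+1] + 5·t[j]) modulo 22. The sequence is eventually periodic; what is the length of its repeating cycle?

Computing terms: t[0] = 7,  t[1] = 4,  t[2] = 11,  t[3] = 9,  t[4] = 12,  t[5] = 17,  t[6] = 13,  t[7] = 18,  t[8] = 1,  t[9] = 7,  t[10] = 18,  t[11] = 15,  t[12] = 11,  t[13] = 20,  t[14] = 1,  t[15] = 17,  t[16] = 2,  t[17] = 7,  t[18] = 1,  t[19] = 18,  t[20] = 7,  t[21] = 15,  t[22] = 0,  t[23] = 9,  t[24] = 1,  t[25] = 6,  t[26] = 13,  t[27] = 7,  t[28] = 12,  t[29] = 7,  t[30] = 7,  t[31] = 4.
Since (t[30], t[31]) = (t[0], t[1]) = (7, 4) (two consecutive terms determine the rest), the sequence is periodic with period 30.

30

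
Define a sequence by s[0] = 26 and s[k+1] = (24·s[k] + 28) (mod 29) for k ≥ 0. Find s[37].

16

Computing terms: s[0] = 26, s[1] = 14, s[2] = 16, s[3] = 6, s[4] = 27, s[5] = 9, s[6] = 12, s[7] = 26.
The sequence repeats with period 7.
(37 - 0) mod 7 = 2, so s[37] = s[2] = 16.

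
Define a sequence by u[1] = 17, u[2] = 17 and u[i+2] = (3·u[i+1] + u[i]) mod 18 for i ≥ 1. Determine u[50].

Computing terms: u[1] = 17,  u[2] = 17,  u[3] = 14,  u[4] = 5,  u[5] = 11,  u[6] = 2,  u[7] = 17,  u[8] = 17.
The sequence repeats with period 6.
So u[50] = u[1 + ((50-1) mod 6)] = u[2] = 17.

17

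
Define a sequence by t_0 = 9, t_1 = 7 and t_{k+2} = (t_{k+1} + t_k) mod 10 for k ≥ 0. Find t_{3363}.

We have t_0 = 9, t_1 = 7, t_2 = 6, t_3 = 3, t_4 = 9, t_5 = 2, t_6 = 1, t_7 = 3, t_8 = 4, t_9 = 7, t_{10} = 1, t_{11} = 8, t_{12} = 9, t_{13} = 7.
The sequence repeats with period 12.
So t_{3363} = t_{0 + ((3363-0) mod 12)} = t_3 = 3.

3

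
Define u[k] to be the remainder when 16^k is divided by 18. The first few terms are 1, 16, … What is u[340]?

u[0] = 1, u[1] = 16, u[2] = 4, u[3] = 10, u[4] = 16.
Since u[4] = u[1] = 16, the sequence is eventually periodic: after a pre-period of length 1 it cycles with period 3.
For k ≥ 1, u[k] depends only on (k - 1) mod 3. (340 - 1) mod 3 = 0, so u[340] = u[1] = 16.

16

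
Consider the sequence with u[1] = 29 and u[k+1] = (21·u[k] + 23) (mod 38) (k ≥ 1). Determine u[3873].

Listing terms: u[1] = 29, u[2] = 24, u[3] = 33, u[4] = 32, u[5] = 11, u[6] = 26, u[7] = 37, u[8] = 2, u[9] = 27, u[10] = 20, u[11] = 25, u[12] = 16, u[13] = 17, u[14] = 0, u[15] = 23, u[16] = 12, u[17] = 9, u[18] = 22, u[19] = 29.
The sequence repeats with period 18.
(3873 - 1) mod 18 = 2, so u[3873] = u[3] = 33.

33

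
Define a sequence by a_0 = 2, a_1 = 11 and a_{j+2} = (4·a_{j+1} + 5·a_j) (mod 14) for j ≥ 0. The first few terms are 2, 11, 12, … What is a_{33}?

5

We have a_0 = 2; a_1 = 11; a_2 = 12; a_3 = 5; a_4 = 10; a_5 = 9; a_6 = 2; a_7 = 11.
The sequence repeats with period 6.
So a_{33} = a_{0 + ((33-0) mod 6)} = a_3 = 5.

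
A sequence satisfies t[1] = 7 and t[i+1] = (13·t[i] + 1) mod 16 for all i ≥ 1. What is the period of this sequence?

t[1] = 7; t[2] = 12; t[3] = 13; t[4] = 10; t[5] = 3; t[6] = 8; t[7] = 9; t[8] = 6; t[9] = 15; t[10] = 4; t[11] = 5; t[12] = 2; t[13] = 11; t[14] = 0; t[15] = 1; t[16] = 14; t[17] = 7.
Since t[17] = t[1] = 7, the sequence is periodic with period 16.

16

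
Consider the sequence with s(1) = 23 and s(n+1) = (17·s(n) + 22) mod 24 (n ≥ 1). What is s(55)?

11

Computing terms: s(1) = 23; s(2) = 5; s(3) = 11; s(4) = 17; s(5) = 23.
Since s(5) = s(1) = 23, the sequence is periodic with period 4.
(55 - 1) mod 4 = 2, so s(55) = s(3) = 11.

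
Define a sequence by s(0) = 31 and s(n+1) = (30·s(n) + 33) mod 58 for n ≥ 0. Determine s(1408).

Computing terms: s(0) = 31, s(1) = 35, s(2) = 39, s(3) = 43, s(4) = 47, s(5) = 51, s(6) = 55, s(7) = 1, s(8) = 5, s(9) = 9, s(10) = 13, s(11) = 17, s(12) = 21, s(13) = 25, s(14) = 29, s(15) = 33, s(16) = 37, s(17) = 41, s(18) = 45, s(19) = 49, s(20) = 53, s(21) = 57, s(22) = 3, s(23) = 7, s(24) = 11, s(25) = 15, s(26) = 19, s(27) = 23, s(28) = 27, s(29) = 31.
The sequence repeats with period 29.
So s(1408) = s(0 + ((1408-0) mod 29)) = s(16) = 37.

37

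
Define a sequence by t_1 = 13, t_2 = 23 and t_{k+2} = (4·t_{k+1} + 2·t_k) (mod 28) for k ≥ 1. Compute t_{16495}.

We have t_1 = 13,  t_2 = 23,  t_3 = 6,  t_4 = 14,  t_5 = 12,  t_6 = 20,  t_7 = 20,  t_8 = 8,  t_9 = 16,  t_{10} = 24,  t_{11} = 16,  t_{12} = 0,  t_{13} = 4,  t_{14} = 16,  t_{15} = 16,  t_{16} = 12,  t_{17} = 24,  t_{18} = 8,  t_{19} = 24,  t_{20} = 0,  t_{21} = 20,  t_{22} = 24,  t_{23} = 24,  t_{24} = 4,  t_{25} = 8,  t_{26} = 12,  t_{27} = 8,  t_{28} = 0,  t_{29} = 16,  t_{30} = 8,  t_{31} = 8,  t_{32} = 20,  t_{33} = 12,  t_{34} = 4,  t_{35} = 12,  t_{36} = 0,  t_{37} = 24,  t_{38} = 12,  t_{39} = 12,  t_{40} = 16,  t_{41} = 4,  t_{42} = 20,  t_{43} = 4,  t_{44} = 0,  t_{45} = 8,  t_{46} = 4,  t_{47} = 4,  t_{48} = 24,  t_{49} = 20,  t_{50} = 16,  t_{51} = 20,  t_{52} = 0,  t_{53} = 12,  t_{54} = 20.
Since (t_{53}, t_{54}) = (t_5, t_6) = (12, 20) (two consecutive terms determine the rest), the sequence is eventually periodic: after a pre-period of length 4 it cycles with period 48.
For k ≥ 5, t_k depends only on (k - 5) mod 48. (16495 - 5) mod 48 = 26, so t_{16495} = t_{31} = 8.

8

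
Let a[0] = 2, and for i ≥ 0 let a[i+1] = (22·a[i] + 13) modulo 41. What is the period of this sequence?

40

a[0] = 2, a[1] = 16, a[2] = 37, a[3] = 7, a[4] = 3, a[5] = 38, a[6] = 29, a[7] = 36, a[8] = 26, a[9] = 11, a[10] = 9, a[11] = 6, a[12] = 22, a[13] = 5, a[14] = 0, a[15] = 13, a[16] = 12, a[17] = 31, a[18] = 39, a[19] = 10, a[20] = 28, a[21] = 14, a[22] = 34, a[23] = 23, a[24] = 27, a[25] = 33, a[26] = 1, a[27] = 35, a[28] = 4, a[29] = 19, a[30] = 21, a[31] = 24, a[32] = 8, a[33] = 25, a[34] = 30, a[35] = 17, a[36] = 18, a[37] = 40, a[38] = 32, a[39] = 20, a[40] = 2.
Since a[40] = a[0] = 2, the sequence is periodic with period 40.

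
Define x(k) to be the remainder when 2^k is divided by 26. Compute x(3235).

x(1) = 2; x(2) = 4; x(3) = 8; x(4) = 16; x(5) = 6; x(6) = 12; x(7) = 24; x(8) = 22; x(9) = 18; x(10) = 10; x(11) = 20; x(12) = 14; x(13) = 2.
Since x(13) = x(1) = 2, the sequence is periodic with period 12.
So x(3235) = x(1 + ((3235-1) mod 12)) = x(7) = 24.

24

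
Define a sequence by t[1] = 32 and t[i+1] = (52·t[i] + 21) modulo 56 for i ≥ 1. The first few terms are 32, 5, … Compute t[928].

Computing terms: t[1] = 32,  t[2] = 5,  t[3] = 1,  t[4] = 17,  t[5] = 9,  t[6] = 41,  t[7] = 25,  t[8] = 33,  t[9] = 1.
Since t[9] = t[3] = 1, the sequence is eventually periodic: after a pre-period of length 2 it cycles with period 6.
For i ≥ 3, t[i] depends only on (i - 3) mod 6. (928 - 3) mod 6 = 1, so t[928] = t[4] = 17.

17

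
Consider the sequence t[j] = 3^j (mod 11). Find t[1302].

Computing terms: t[0] = 1; t[1] = 3; t[2] = 9; t[3] = 5; t[4] = 4; t[5] = 1.
The sequence repeats with period 5.
So t[1302] = t[0 + ((1302-0) mod 5)] = t[2] = 9.

9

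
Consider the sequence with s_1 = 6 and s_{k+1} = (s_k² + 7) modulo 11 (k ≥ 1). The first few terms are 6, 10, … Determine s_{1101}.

8

We have s_1 = 6,  s_2 = 10,  s_3 = 8,  s_4 = 5,  s_5 = 10.
Since s_5 = s_2 = 10, the sequence is eventually periodic: after a pre-period of length 1 it cycles with period 3.
For k ≥ 2, s_k depends only on (k - 2) mod 3. (1101 - 2) mod 3 = 1, so s_{1101} = s_3 = 8.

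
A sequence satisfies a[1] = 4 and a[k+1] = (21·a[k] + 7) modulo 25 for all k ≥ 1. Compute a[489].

Computing terms: a[1] = 4, a[2] = 16, a[3] = 18, a[4] = 10, a[5] = 17, a[6] = 14, a[7] = 1, a[8] = 3, a[9] = 20, a[10] = 2, a[11] = 24, a[12] = 11, a[13] = 13, a[14] = 5, a[15] = 12, a[16] = 9, a[17] = 21, a[18] = 23, a[19] = 15, a[20] = 22, a[21] = 19, a[22] = 6, a[23] = 8, a[24] = 0, a[25] = 7, a[26] = 4.
Since a[26] = a[1] = 4, the sequence is periodic with period 25.
(489 - 1) mod 25 = 13, so a[489] = a[14] = 5.

5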